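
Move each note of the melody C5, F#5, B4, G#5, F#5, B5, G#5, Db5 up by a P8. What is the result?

C5 -> C6
F#5 -> F#6
B4 -> B5
G#5 -> G#6
F#5 -> F#6
B5 -> B6
G#5 -> G#6
Db5 -> Db6

C6 F#6 B5 G#6 F#6 B6 G#6 Db6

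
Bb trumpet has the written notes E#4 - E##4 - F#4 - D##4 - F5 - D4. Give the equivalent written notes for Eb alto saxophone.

B#4 B##4 C#5 A##4 C6 A4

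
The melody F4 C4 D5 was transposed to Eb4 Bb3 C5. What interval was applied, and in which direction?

From F4 to Eb4 is 2 letter names — a second of some quality.
Eb4 to F4 is 2 semitones, which makes it a major second; the second version is lower, so the direction is down.
Checking another pair — D5 → C5 — gives the same interval.

down a major second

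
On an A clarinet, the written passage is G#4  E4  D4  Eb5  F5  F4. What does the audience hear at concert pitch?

The A clarinet sounds a minor third below written, so transpose each written note down a minor third.
G#4 gives E#4
E4 gives C#4
D4 gives B3
Eb5 gives C5
F5 gives D5
F4 gives D4

E#4 C#4 B3 C5 D5 D4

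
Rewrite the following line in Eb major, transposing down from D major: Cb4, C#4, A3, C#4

D major to Eb major down is a major seventh, so every note moves down by that interval.
Cb4 to Dbb3
C#4 to D3
A3 to Bb2
C#4 to D3

Dbb3 D3 Bb2 D3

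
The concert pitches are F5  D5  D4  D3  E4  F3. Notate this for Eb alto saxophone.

The Eb alto saxophone sounds a major sixth below written, so the written part must be a major sixth above concert — transpose each note up.
F5 -> D6
D5 -> B5
D4 -> B4
D3 -> B3
E4 -> C#5
F3 -> D4

D6 B5 B4 B3 C#5 D4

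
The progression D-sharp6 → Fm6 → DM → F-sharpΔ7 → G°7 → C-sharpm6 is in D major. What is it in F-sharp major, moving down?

F##6 Am6 F#M A#Δ7 B°7 E#m6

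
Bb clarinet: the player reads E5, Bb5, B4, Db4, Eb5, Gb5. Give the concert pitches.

The Bb clarinet sounds a major second below written, so transpose each written note down a major second.
E5 to D5
Bb5 to Ab5
B4 to A4
Db4 to Cb4
Eb5 to Db5
Gb5 to Fb5

D5 Ab5 A4 Cb4 Db5 Fb5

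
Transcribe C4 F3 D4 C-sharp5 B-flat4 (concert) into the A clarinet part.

Eb4 Ab3 F4 E5 Db5

The A clarinet sounds a minor third below written, so the written part must be a minor third above concert — transpose each note up.
C4 becomes Eb4
F3 becomes Ab3
D4 becomes F4
C#5 becomes E5
Bb4 becomes Db5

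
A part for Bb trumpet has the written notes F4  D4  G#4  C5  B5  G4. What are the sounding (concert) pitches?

Written C4 on the Bb trumpet sounds as Bb3, a major second lower; apply that shift to every note.
F4 → Eb4
D4 → C4
G#4 → F#4
C5 → Bb4
B5 → A5
G4 → F4

Eb4 C4 F#4 Bb4 A5 F4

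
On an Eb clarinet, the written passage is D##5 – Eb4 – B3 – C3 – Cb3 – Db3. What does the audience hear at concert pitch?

The Eb clarinet sounds a minor third above written, so transpose each written note up a minor third.
D##5 gives F##5
Eb4 gives Gb4
B3 gives D4
C3 gives Eb3
Cb3 gives Ebb3
Db3 gives Fb3

F##5 Gb4 D4 Eb3 Ebb3 Fb3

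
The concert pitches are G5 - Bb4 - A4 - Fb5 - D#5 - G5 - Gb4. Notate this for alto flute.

C6 Eb5 D5 Bbb5 G#5 C6 Cb5

The alto flute sounds a perfect fourth below written, so the written part must be a perfect fourth above concert — transpose each note up.
G5 gives C6
Bb4 gives Eb5
A4 gives D5
Fb5 gives Bbb5
D#5 gives G#5
G5 gives C6
Gb4 gives Cb5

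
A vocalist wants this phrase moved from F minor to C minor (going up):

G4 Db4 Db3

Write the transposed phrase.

From F up to C is a perfect fifth; apply that to each pitch.
G4 becomes D5
Db4 becomes Ab4
Db3 becomes Ab3

D5 Ab4 Ab3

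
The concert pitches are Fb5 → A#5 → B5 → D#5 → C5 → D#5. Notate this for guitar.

Written C4 sounds as C3 on the guitar, so concert pitches are written a perfect octave up.
Fb5 -> Fb6
A#5 -> A#6
B5 -> B6
D#5 -> D#6
C5 -> C6
D#5 -> D#6

Fb6 A#6 B6 D#6 C6 D#6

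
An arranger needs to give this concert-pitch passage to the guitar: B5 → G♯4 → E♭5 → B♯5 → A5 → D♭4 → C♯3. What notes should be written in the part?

B6 G#5 Eb6 B#6 A6 Db5 C#4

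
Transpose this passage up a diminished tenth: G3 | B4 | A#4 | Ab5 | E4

Bbb4 Db6 C6 Cbb7 Gb5

G3 up a diminished tenth is Bbb4.
B4: a tenth up reaches D, and 14 semitones makes it Db6.
A diminished tenth up from A#4 gives C6.
Ab5 up a diminished tenth is Cbb7.
A diminished tenth up from E4 gives Gb5.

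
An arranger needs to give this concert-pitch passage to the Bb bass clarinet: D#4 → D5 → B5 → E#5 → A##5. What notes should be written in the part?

Written C4 sounds as Bb2 on the Bb bass clarinet, so concert pitches are written a major ninth up.
D#4 gives E#5
D5 gives E6
B5 gives C#7
E#5 gives F##6
A##5 gives B##6

E#5 E6 C#7 F##6 B##6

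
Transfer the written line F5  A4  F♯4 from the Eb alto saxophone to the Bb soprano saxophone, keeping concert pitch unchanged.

First find concert pitch: the Eb alto saxophone sounds a major sixth below written, so F5 A4 F♯4 sounds Ab4 C4 A3.
Then write for Bb soprano saxophone: it sounds a major second below written, so the part must be a major second above concert.
Ab4 → Bb4
C4 → D4
A3 → B3

Bb4 D4 B3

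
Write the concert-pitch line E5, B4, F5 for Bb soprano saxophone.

F#5 C#5 G5

Written C4 sounds as Bb3 on the Bb soprano saxophone, so concert pitches are written a major second up.
E5 gives F#5
B4 gives C#5
F5 gives G5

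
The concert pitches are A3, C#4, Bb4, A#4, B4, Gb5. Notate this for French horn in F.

E4 G#4 F5 E#5 F#5 Db6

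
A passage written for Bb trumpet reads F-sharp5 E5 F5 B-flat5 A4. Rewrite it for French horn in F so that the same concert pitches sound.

B5 A5 Bb5 Eb6 D5

First find concert pitch: the Bb trumpet sounds a major second below written, so F-sharp5 E5 F5 B-flat5 A4 sounds E5 D5 Eb5 Ab5 G4.
Then write for French horn in F: it sounds a perfect fifth below written, so the part must be a perfect fifth above concert.
E5 → B5
D5 → A5
Eb5 → Bb5
Ab5 → Eb6
G4 → D5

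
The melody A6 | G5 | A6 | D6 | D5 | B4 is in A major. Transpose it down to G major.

A major to G major down is a major second, so every note moves down by that interval.
A6 → G6
G5 → F5
A6 → G6
D6 → C6
D5 → C5
B4 → A4

G6 F5 G6 C6 C5 A4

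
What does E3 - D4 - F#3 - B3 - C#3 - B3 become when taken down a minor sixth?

G#2 F#3 A#2 D#3 E#2 D#3

E3: a sixth down reaches G, and 8 semitones makes it G#2.
D4: a sixth down reaches F, and 8 semitones makes it F#3.
F#3: a sixth down reaches A, and 8 semitones makes it A#2.
B3: a sixth down reaches D, and 8 semitones makes it D#3.
C#3: a sixth down reaches E, and 8 semitones makes it E#2.
B3 down a minor sixth is D#3.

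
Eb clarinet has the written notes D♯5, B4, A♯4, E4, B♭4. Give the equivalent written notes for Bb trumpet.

G#5 E5 D#5 A4 Eb5

First find concert pitch: the Eb clarinet sounds a minor third above written, so D♯5 B4 A♯4 E4 B♭4 sounds F#5 D5 C#5 G4 Db5.
Then write for Bb trumpet: it sounds a major second below written, so the part must be a major second above concert.
F#5 → G#5
D5 → E5
C#5 → D#5
G4 → A4
Db5 → Eb5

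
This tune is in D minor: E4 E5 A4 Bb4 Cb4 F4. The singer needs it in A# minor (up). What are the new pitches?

B#4 B#5 E#5 F#5 G4 C#5

From D up to A# is an augmented fifth; apply that to each pitch.
E4 gives B#4
E5 gives B#5
A4 gives E#5
Bb4 gives F#5
Cb4 gives G4
F4 gives C#5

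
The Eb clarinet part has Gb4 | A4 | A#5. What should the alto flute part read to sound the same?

Ebb5 F5 F#6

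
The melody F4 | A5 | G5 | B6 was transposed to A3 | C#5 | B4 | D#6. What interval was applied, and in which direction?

From F4 to A3 is 6 letter names — a sixth of some quality.
A3 to F4 is 8 semitones, which makes it a minor sixth; the second version is lower, so the direction is down.
Checking another pair — B6 → D#6 — gives the same interval.

down a minor sixth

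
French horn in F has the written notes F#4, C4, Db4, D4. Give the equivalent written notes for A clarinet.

D4 Ab3 Bbb3 Bb3

First find concert pitch: the French horn in F sounds a perfect fifth below written, so F#4 C4 Db4 D4 sounds B3 F3 Gb3 G3.
Then write for A clarinet: it sounds a minor third below written, so the part must be a minor third above concert.
B3 → D4
F3 → Ab3
Gb3 → Bbb3
G3 → Bb3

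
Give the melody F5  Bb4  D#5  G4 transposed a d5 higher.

F5 → Cb6
Bb4 → Fb5
D#5 → A5
G4 → Db5

Cb6 Fb5 A5 Db5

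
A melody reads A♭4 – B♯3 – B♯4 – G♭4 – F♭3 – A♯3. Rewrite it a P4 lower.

Eb4 F##3 F##4 Db4 Cb3 E#3

Ab4 becomes Eb4
B#3 becomes F##3
B#4 becomes F##4
Gb4 becomes Db4
Fb3 becomes Cb3
A#3 becomes E#3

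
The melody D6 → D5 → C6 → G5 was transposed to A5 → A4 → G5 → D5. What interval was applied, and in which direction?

From D6 to A5 is 4 letter names — a fourth of some quality.
A5 to D6 is 5 semitones, which makes it a perfect fourth; the second version is lower, so the direction is down.
Checking another pair — G5 → D5 — gives the same interval.

down a perfect fourth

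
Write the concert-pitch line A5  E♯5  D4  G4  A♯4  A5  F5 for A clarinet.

The A clarinet sounds a minor third below written, so the written part must be a minor third above concert — transpose each note up.
A5 becomes C6
E#5 becomes G#5
D4 becomes F4
G4 becomes Bb4
A#4 becomes C#5
A5 becomes C6
F5 becomes Ab5

C6 G#5 F4 Bb4 C#5 C6 Ab5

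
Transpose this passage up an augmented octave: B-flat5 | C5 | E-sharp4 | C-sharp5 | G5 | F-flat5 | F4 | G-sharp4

B6 C#6 E##5 C##6 G#6 F6 F#5 G##5

Bb5 up an augmented octave is B6.
An augmented octave up from C5 gives C#6.
An augmented octave up from E#4 gives E##5.
C#5: an octave up reaches C, and 13 semitones makes it C##6.
G5 up an augmented octave is G#6.
An augmented octave up from Fb5 gives F6.
An augmented octave up from F4 gives F#5.
An augmented octave up from G#4 gives G##5.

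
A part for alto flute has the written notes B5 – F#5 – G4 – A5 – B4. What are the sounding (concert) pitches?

F#5 C#5 D4 E5 F#4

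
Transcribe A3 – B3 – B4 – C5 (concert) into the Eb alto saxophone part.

Written C4 sounds as Eb3 on the Eb alto saxophone, so concert pitches are written a major sixth up.
A3 gives F#4
B3 gives G#4
B4 gives G#5
C5 gives A5

F#4 G#4 G#5 A5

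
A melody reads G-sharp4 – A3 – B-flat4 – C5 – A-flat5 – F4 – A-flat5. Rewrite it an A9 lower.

F3 Gb2 Abb3 Bbb3 Gbb4 Ebb3 Gbb4

G#4 down an augmented ninth is F3.
A3 down an augmented ninth is Gb2.
Bb4 down an augmented ninth is Abb3.
C5 down an augmented ninth is Bbb3.
Ab5 down an augmented ninth is Gbb4.
F4: a ninth down reaches E, and 15 semitones makes it Ebb3.
Ab5: a ninth down reaches G, and 15 semitones makes it Gbb4.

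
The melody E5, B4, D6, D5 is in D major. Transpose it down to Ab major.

Bb4 F4 Ab5 Ab4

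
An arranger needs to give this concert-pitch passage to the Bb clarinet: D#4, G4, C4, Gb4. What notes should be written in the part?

Written C4 sounds as Bb3 on the Bb clarinet, so concert pitches are written a major second up.
D#4 -> E#4
G4 -> A4
C4 -> D4
Gb4 -> Ab4

E#4 A4 D4 Ab4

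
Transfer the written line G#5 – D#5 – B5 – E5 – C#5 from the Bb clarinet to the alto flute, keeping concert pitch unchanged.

B5 F#5 D6 G5 E5

First find concert pitch: the Bb clarinet sounds a major second below written, so G#5 D#5 B5 E5 C#5 sounds F#5 C#5 A5 D5 B4.
Then write for alto flute: it sounds a perfect fourth below written, so the part must be a perfect fourth above concert.
F#5 → B5
C#5 → F#5
A5 → D6
D5 → G5
B4 → E5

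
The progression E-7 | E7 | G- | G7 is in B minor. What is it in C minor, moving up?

B minor up to C minor is a minor second; each chord root moves by that interval while the quality stays the same.
E-7: root E up a minor second → F, giving F-7.
E7: root E up a minor second → F, giving F7.
G-: root G up a minor second → Ab, giving Ab-.
G7: root G up a minor second → Ab, giving Ab7.

F-7 F7 Ab- Ab7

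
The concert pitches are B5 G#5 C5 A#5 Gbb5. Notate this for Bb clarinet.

The Bb clarinet sounds a major second below written, so the written part must be a major second above concert — transpose each note up.
B5 gives C#6
G#5 gives A#5
C5 gives D5
A#5 gives B#5
Gbb5 gives Abb5

C#6 A#5 D5 B#5 Abb5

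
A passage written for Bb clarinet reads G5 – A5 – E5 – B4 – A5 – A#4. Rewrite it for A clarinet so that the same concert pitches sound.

First find concert pitch: the Bb clarinet sounds a major second below written, so G5 A5 E5 B4 A5 A#4 sounds F5 G5 D5 A4 G5 G#4.
Then write for A clarinet: it sounds a minor third below written, so the part must be a minor third above concert.
F5 → Ab5
G5 → Bb5
D5 → F5
A4 → C5
G5 → Bb5
G#4 → B4

Ab5 Bb5 F5 C5 Bb5 B4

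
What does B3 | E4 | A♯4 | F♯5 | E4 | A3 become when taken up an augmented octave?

B#4 E#5 A##5 F##6 E#5 A#4

An augmented octave up from B3 gives B#4.
E4: an octave up reaches E, and 13 semitones makes it E#5.
A#4: an octave up reaches A, and 13 semitones makes it A##5.
F#5 up an augmented octave is F##6.
E4: an octave up reaches E, and 13 semitones makes it E#5.
A3 up an augmented octave is A#4.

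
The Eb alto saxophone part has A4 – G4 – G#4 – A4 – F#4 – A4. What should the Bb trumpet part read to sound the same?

D4 C4 C#4 D4 B3 D4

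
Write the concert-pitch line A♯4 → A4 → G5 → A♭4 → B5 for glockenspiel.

A#2 A2 G3 Ab2 B3

The glockenspiel sounds a perfect fifteenth above written, so the written part must be a perfect fifteenth below concert — transpose each note down.
A#4 -> A#2
A4 -> A2
G5 -> G3
Ab4 -> Ab2
B5 -> B3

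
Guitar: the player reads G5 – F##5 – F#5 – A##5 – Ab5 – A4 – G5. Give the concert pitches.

The guitar sounds a perfect octave below written, so transpose each written note down a perfect octave.
G5 to G4
F##5 to F##4
F#5 to F#4
A##5 to A##4
Ab5 to Ab4
A4 to A3
G5 to G4

G4 F##4 F#4 A##4 Ab4 A3 G4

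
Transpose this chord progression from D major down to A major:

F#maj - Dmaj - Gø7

D major down to A major is a perfect fourth; each chord root moves by that interval while the quality stays the same.
F#maj: root F# down a perfect fourth → C#, giving C#maj.
Dmaj: root D down a perfect fourth → A, giving Amaj.
Gø7: root G down a perfect fourth → D, giving Dø7.

C#maj Amaj Dø7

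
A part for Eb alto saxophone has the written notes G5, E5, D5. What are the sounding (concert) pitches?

The Eb alto saxophone sounds a major sixth below written, so transpose each written note down a major sixth.
G5 → Bb4
E5 → G4
D5 → F4

Bb4 G4 F4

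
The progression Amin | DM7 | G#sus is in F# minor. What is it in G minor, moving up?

Bbmin EbM7 Asus

F# minor up to G minor is a minor second; each chord root moves by that interval while the quality stays the same.
Amin: root A up a minor second → Bb, giving Bbmin.
DM7: root D up a minor second → Eb, giving EbM7.
G#sus: root G# up a minor second → A, giving Asus.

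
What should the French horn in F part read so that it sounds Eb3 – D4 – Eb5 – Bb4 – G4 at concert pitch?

Bb3 A4 Bb5 F5 D5

The French horn in F sounds a perfect fifth below written, so the written part must be a perfect fifth above concert — transpose each note up.
Eb3 -> Bb3
D4 -> A4
Eb5 -> Bb5
Bb4 -> F5
G4 -> D5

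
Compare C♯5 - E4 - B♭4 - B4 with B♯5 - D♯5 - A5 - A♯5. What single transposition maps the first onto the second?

up a major seventh

Take the first pair: C#5 → B#5. C to B spans 7 letter names, so the interval is some kind of seventh.
C#5 to B#5 is 11 semitones, which makes it a major seventh; the second version is higher, so the direction is up.
Checking another pair — B4 → A#5 — gives the same interval.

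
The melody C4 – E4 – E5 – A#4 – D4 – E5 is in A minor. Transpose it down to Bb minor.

Db3 F3 F4 B3 Eb3 F4

A minor to Bb minor down is a major seventh, so every note moves down by that interval.
C4 becomes Db3
E4 becomes F3
E5 becomes F4
A#4 becomes B3
D4 becomes Eb3
E5 becomes F4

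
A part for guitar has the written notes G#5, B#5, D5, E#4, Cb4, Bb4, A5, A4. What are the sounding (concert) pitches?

G#4 B#4 D4 E#3 Cb3 Bb3 A4 A3

Written C4 on the guitar sounds as C3, a perfect octave lower; apply that shift to every note.
G#5 becomes G#4
B#5 becomes B#4
D5 becomes D4
E#4 becomes E#3
Cb4 becomes Cb3
Bb4 becomes Bb3
A5 becomes A4
A4 becomes A3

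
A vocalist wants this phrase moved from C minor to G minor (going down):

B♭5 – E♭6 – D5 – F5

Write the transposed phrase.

C minor to G minor down is a perfect fourth, so every note moves down by that interval.
Bb5 gives F5
Eb6 gives Bb5
D5 gives A4
F5 gives C5

F5 Bb5 A4 C5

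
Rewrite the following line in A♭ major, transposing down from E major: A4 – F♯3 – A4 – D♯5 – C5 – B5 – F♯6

Db4 Bb2 Db4 G4 Fb4 Eb5 Bb5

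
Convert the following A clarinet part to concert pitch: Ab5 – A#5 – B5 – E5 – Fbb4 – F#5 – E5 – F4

Written C4 on the A clarinet sounds as A3, a minor third lower; apply that shift to every note.
Ab5 → F5
A#5 → F##5
B5 → G#5
E5 → C#5
Fbb4 → Dbb4
F#5 → D#5
E5 → C#5
F4 → D4

F5 F##5 G#5 C#5 Dbb4 D#5 C#5 D4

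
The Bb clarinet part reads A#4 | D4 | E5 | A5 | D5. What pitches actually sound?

G#4 C4 D5 G5 C5

The Bb clarinet sounds a major second below written, so transpose each written note down a major second.
A#4 -> G#4
D4 -> C4
E5 -> D5
A5 -> G5
D5 -> C5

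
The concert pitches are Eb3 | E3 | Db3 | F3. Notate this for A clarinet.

The A clarinet sounds a minor third below written, so the written part must be a minor third above concert — transpose each note up.
Eb3 becomes Gb3
E3 becomes G3
Db3 becomes Fb3
F3 becomes Ab3

Gb3 G3 Fb3 Ab3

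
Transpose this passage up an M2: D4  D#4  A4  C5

D4 to E4
D#4 to E#4
A4 to B4
C5 to D5

E4 E#4 B4 D5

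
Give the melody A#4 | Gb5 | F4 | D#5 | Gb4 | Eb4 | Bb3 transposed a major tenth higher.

A#4 to C##6
Gb5 to Bb6
F4 to A5
D#5 to F##6
Gb4 to Bb5
Eb4 to G5
Bb3 to D5

C##6 Bb6 A5 F##6 Bb5 G5 D5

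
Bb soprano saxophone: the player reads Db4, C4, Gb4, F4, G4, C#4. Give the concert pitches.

The Bb soprano saxophone sounds a major second below written, so transpose each written note down a major second.
Db4 -> Cb4
C4 -> Bb3
Gb4 -> Fb4
F4 -> Eb4
G4 -> F4
C#4 -> B3

Cb4 Bb3 Fb4 Eb4 F4 B3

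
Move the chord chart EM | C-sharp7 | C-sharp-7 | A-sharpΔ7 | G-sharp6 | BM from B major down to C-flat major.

B major down to C-flat major is an augmented seventh; each chord root moves by that interval while the quality stays the same.
EM: root E down an augmented seventh → Fb, giving FbM.
C-sharp7: root C-sharp down an augmented seventh → Db, giving Db7.
C-sharp-7: root C-sharp down an augmented seventh → Db, giving Db-7.
A-sharpΔ7: root A-sharp down an augmented seventh → Bb, giving BbΔ7.
G-sharp6: root G-sharp down an augmented seventh → Ab, giving Ab6.
BM: root B down an augmented seventh → Cb, giving CbM.

FbM Db7 Db-7 BbΔ7 Ab6 CbM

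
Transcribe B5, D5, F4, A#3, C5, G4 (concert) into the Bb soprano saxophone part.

Written C4 sounds as Bb3 on the Bb soprano saxophone, so concert pitches are written a major second up.
B5 -> C#6
D5 -> E5
F4 -> G4
A#3 -> B#3
C5 -> D5
G4 -> A4

C#6 E5 G4 B#3 D5 A4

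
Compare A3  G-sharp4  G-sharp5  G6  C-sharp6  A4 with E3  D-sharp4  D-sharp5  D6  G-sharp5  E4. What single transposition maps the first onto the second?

Take the first pair: A3 → E3. A to E spans 4 letter names, so the interval is some kind of fourth.
E3 to A3 is 5 semitones, which makes it a perfect fourth; the second version is lower, so the direction is down.
Checking another pair — A4 → E4 — gives the same interval.

down a perfect fourth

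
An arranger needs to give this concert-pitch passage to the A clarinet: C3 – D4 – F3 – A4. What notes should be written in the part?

Eb3 F4 Ab3 C5

The A clarinet sounds a minor third below written, so the written part must be a minor third above concert — transpose each note up.
C3 to Eb3
D4 to F4
F3 to Ab3
A4 to C5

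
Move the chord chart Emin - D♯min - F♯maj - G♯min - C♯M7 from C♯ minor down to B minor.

Dmin C#min Emaj F#min BM7

C♯ minor down to B minor is a major second; each chord root moves by that interval while the quality stays the same.
Emin: root E down a major second → D, giving Dmin.
D♯min: root D♯ down a major second → C#, giving C#min.
F♯maj: root F♯ down a major second → E, giving Emaj.
G♯min: root G♯ down a major second → F#, giving F#min.
C♯M7: root C♯ down a major second → B, giving BM7.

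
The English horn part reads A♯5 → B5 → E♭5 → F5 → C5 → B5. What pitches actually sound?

D#5 E5 Ab4 Bb4 F4 E5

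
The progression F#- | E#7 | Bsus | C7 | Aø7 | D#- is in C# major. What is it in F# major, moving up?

B- A#7 Esus F7 Dø7 G#-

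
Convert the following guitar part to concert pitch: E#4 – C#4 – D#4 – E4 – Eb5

E#3 C#3 D#3 E3 Eb4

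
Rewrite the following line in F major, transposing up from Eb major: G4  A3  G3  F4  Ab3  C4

Eb major to F major up is a major second, so every note moves up by that interval.
G4 to A4
A3 to B3
G3 to A3
F4 to G4
Ab3 to Bb3
C4 to D4

A4 B3 A3 G4 Bb3 D4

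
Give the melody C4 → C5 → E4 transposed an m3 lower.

C4 down a minor third is A3.
C5: a third down reaches A, and 3 semitones makes it A4.
E4 down a minor third is C#4.

A3 A4 C#4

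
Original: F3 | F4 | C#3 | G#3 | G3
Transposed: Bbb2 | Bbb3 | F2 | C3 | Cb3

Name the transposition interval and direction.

down an augmented fifth

From F3 to Bbb2 is 5 letter names — a fifth of some quality.
Bbb2 to F3 is 8 semitones, which makes it an augmented fifth; the second version is lower, so the direction is down.
Checking another pair — G3 → Cb3 — gives the same interval.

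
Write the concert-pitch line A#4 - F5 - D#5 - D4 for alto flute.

D#5 Bb5 G#5 G4

Written C4 sounds as G3 on the alto flute, so concert pitches are written a perfect fourth up.
A#4 -> D#5
F5 -> Bb5
D#5 -> G#5
D4 -> G4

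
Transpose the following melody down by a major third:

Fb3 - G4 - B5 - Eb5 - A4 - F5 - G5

Dbb3 Eb4 G5 Cb5 F4 Db5 Eb5

Fb3: a third down reaches D, and 4 semitones makes it Dbb3.
G4 down a major third is Eb4.
B5: a third down reaches G, and 4 semitones makes it G5.
A major third down from Eb5 gives Cb5.
A4 down a major third is F4.
F5 down a major third is Db5.
A major third down from G5 gives Eb5.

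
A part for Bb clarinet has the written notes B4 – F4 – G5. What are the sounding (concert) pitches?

The Bb clarinet sounds a major second below written, so transpose each written note down a major second.
B4 to A4
F4 to Eb4
G5 to F5

A4 Eb4 F5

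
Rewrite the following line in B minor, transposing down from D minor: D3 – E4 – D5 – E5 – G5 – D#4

B2 C#4 B4 C#5 E5 B#3

D minor to B minor down is a minor third, so every note moves down by that interval.
D3 gives B2
E4 gives C#4
D5 gives B4
E5 gives C#5
G5 gives E5
D#4 gives B#3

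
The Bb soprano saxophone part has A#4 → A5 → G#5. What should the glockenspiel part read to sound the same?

First find concert pitch: the Bb soprano saxophone sounds a major second below written, so A#4 A5 G#5 sounds G#4 G5 F#5.
Then write for glockenspiel: it sounds a perfect fifteenth above written, so the part must be a perfect fifteenth below concert.
G#4 → G#2
G5 → G3
F#5 → F#3

G#2 G3 F#3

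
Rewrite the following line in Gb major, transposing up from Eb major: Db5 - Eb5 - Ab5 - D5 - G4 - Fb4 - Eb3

Eb major to Gb major up is a minor third, so every note moves up by that interval.
Db5 to Fb5
Eb5 to Gb5
Ab5 to Cb6
D5 to F5
G4 to Bb4
Fb4 to Abb4
Eb3 to Gb3

Fb5 Gb5 Cb6 F5 Bb4 Abb4 Gb3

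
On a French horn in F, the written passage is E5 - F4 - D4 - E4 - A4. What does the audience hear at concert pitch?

Written C4 on the French horn in F sounds as F3, a perfect fifth lower; apply that shift to every note.
E5 → A4
F4 → Bb3
D4 → G3
E4 → A3
A4 → D4

A4 Bb3 G3 A3 D4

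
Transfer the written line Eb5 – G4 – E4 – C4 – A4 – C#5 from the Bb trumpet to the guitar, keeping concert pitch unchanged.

First find concert pitch: the Bb trumpet sounds a major second below written, so Eb5 G4 E4 C4 A4 C#5 sounds Db5 F4 D4 Bb3 G4 B4.
Then write for guitar: it sounds a perfect octave below written, so the part must be a perfect octave above concert.
Db5 → Db6
F4 → F5
D4 → D5
Bb3 → Bb4
G4 → G5
B4 → B5

Db6 F5 D5 Bb4 G5 B5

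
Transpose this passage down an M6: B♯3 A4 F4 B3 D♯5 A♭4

D#3 C4 Ab3 D3 F#4 Cb4

B#3 down a major sixth is D#3.
A major sixth down from A4 gives C4.
F4: a sixth down reaches A, and 9 semitones makes it Ab3.
A major sixth down from B3 gives D3.
A major sixth down from D#5 gives F#4.
Ab4 down a major sixth is Cb4.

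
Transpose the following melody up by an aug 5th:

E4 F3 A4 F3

B#4 C#4 E#5 C#4

E4 to B#4
F3 to C#4
A4 to E#5
F3 to C#4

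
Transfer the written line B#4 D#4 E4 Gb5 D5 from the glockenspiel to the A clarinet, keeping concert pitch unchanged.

First find concert pitch: the glockenspiel sounds a perfect fifteenth above written, so B#4 D#4 E4 Gb5 D5 sounds B#6 D#6 E6 Gb7 D7.
Then write for A clarinet: it sounds a minor third below written, so the part must be a minor third above concert.
B#6 → D#7
D#6 → F#6
E6 → G6
Gb7 → Bbb7
D7 → F7

D#7 F#6 G6 Bbb7 F7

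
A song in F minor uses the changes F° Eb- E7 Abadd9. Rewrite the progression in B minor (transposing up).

B° A- A#7 Dadd9

F minor up to B minor is an augmented fourth; each chord root moves by that interval while the quality stays the same.
F°: root F up an augmented fourth → B, giving B°.
Eb-: root Eb up an augmented fourth → A, giving A-.
E7: root E up an augmented fourth → A#, giving A#7.
Abadd9: root Ab up an augmented fourth → D, giving Dadd9.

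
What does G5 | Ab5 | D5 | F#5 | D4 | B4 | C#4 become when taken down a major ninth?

A major ninth down from G5 gives F4.
Ab5: a ninth down reaches G, and 14 semitones makes it Gb4.
A major ninth down from D5 gives C4.
F#5 down a major ninth is E4.
D4 down a major ninth is C3.
B4 down a major ninth is A3.
A major ninth down from C#4 gives B2.

F4 Gb4 C4 E4 C3 A3 B2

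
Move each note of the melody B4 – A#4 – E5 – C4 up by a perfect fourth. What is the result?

B4: a fourth up reaches E, and 5 semitones makes it E5.
A#4 up a perfect fourth is D#5.
A perfect fourth up from E5 gives A5.
C4 up a perfect fourth is F4.

E5 D#5 A5 F4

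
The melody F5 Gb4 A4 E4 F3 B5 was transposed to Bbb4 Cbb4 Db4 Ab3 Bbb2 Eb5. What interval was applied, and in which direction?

From F5 to Bbb4 is 5 letter names — a fifth of some quality.
Bbb4 to F5 is 8 semitones, which makes it an augmented fifth; the second version is lower, so the direction is down.
Checking another pair — B5 → Eb5 — gives the same interval.

down an augmented fifth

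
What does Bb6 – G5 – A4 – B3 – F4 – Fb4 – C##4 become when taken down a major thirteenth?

Bb6 becomes Db5
G5 becomes Bb3
A4 becomes C3
B3 becomes D2
F4 becomes Ab2
Fb4 becomes Abb2
C##4 becomes E#2

Db5 Bb3 C3 D2 Ab2 Abb2 E#2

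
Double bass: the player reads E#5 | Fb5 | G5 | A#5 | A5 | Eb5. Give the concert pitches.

The double bass sounds a perfect octave below written, so transpose each written note down a perfect octave.
E#5 becomes E#4
Fb5 becomes Fb4
G5 becomes G4
A#5 becomes A#4
A5 becomes A4
Eb5 becomes Eb4

E#4 Fb4 G4 A#4 A4 Eb4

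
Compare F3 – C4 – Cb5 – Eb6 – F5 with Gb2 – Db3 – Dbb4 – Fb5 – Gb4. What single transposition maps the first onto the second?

down a major seventh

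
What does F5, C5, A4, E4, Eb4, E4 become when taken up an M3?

A5 E5 C#5 G#4 G4 G#4

F5 becomes A5
C5 becomes E5
A4 becomes C#5
E4 becomes G#4
Eb4 becomes G4
E4 becomes G#4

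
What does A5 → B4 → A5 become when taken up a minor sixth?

F6 G5 F6

A5 becomes F6
B4 becomes G5
A5 becomes F6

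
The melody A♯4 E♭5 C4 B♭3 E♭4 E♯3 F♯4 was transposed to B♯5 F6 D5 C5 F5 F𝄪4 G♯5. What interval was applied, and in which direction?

up a major ninth

Take the first pair: A#4 → B#5. A to B spans 9 letter names, so the interval is some kind of ninth.
A#4 to B#5 is 14 semitones, which makes it a major ninth; the second version is higher, so the direction is up.
Checking another pair — F#4 → G#5 — gives the same interval.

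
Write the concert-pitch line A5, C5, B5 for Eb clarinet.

F#5 A4 G#5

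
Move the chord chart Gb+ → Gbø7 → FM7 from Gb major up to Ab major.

Ab+ Abø7 GM7

Gb major up to Ab major is a major second; each chord root moves by that interval while the quality stays the same.
Gb+: root Gb up a major second → Ab, giving Ab+.
Gbø7: root Gb up a major second → Ab, giving Abø7.
FM7: root F up a major second → G, giving GM7.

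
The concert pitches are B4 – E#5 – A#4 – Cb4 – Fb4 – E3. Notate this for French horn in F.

The French horn in F sounds a perfect fifth below written, so the written part must be a perfect fifth above concert — transpose each note up.
B4 → F#5
E#5 → B#5
A#4 → E#5
Cb4 → Gb4
Fb4 → Cb5
E3 → B3

F#5 B#5 E#5 Gb4 Cb5 B3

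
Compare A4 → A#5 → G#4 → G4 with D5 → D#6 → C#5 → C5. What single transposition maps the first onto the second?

Take the first pair: A4 → D5. A to D spans 4 letter names, so the interval is some kind of fourth.
A4 to D5 is 5 semitones, which makes it a perfect fourth; the second version is higher, so the direction is up.
Checking another pair — G4 → C5 — gives the same interval.

up a perfect fourth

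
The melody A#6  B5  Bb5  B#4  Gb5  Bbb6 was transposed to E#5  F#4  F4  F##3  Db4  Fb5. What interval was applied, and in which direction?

Take the first pair: A#6 → E#5. A to E spans 11 letter names, so the interval is some kind of eleventh.
E#5 to A#6 is 17 semitones, which makes it a perfect eleventh; the second version is lower, so the direction is down.
Checking another pair — Bbb6 → Fb5 — gives the same interval.

down a perfect eleventh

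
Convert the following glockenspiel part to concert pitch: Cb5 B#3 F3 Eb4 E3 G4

Cb7 B#5 F5 Eb6 E5 G6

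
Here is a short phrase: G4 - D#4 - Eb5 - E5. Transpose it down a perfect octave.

G4 -> G3
D#4 -> D#3
Eb5 -> Eb4
E5 -> E4

G3 D#3 Eb4 E4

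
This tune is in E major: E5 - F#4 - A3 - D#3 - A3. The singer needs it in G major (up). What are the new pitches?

G5 A4 C4 F#3 C4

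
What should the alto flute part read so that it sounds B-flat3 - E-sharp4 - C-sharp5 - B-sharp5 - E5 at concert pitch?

Written C4 sounds as G3 on the alto flute, so concert pitches are written a perfect fourth up.
Bb3 to Eb4
E#4 to A#4
C#5 to F#5
B#5 to E#6
E5 to A5

Eb4 A#4 F#5 E#6 A5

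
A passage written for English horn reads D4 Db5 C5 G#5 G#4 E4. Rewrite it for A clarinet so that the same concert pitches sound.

First find concert pitch: the English horn sounds a perfect fifth below written, so D4 Db5 C5 G#5 G#4 E4 sounds G3 Gb4 F4 C#5 C#4 A3.
Then write for A clarinet: it sounds a minor third below written, so the part must be a minor third above concert.
G3 → Bb3
Gb4 → Bbb4
F4 → Ab4
C#5 → E5
C#4 → E4
A3 → C4

Bb3 Bbb4 Ab4 E5 E4 C4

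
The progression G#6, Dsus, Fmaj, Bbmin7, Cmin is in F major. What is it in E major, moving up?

F major up to E major is a major seventh; each chord root moves by that interval while the quality stays the same.
G#6: root G# up a major seventh → F##, giving F##6.
Dsus: root D up a major seventh → C#, giving C#sus.
Fmaj: root F up a major seventh → E, giving Emaj.
Bbmin7: root Bb up a major seventh → A, giving Amin7.
Cmin: root C up a major seventh → B, giving Bmin.

F##6 C#sus Emaj Amin7 Bmin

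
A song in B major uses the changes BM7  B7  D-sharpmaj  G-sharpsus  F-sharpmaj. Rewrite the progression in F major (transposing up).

FM7 F7 Amaj Dsus Cmaj

B major up to F major is a diminished fifth; each chord root moves by that interval while the quality stays the same.
BM7: root B up a diminished fifth → F, giving FM7.
B7: root B up a diminished fifth → F, giving F7.
D-sharpmaj: root D-sharp up a diminished fifth → A, giving Amaj.
G-sharpsus: root G-sharp up a diminished fifth → D, giving Dsus.
F-sharpmaj: root F-sharp up a diminished fifth → C, giving Cmaj.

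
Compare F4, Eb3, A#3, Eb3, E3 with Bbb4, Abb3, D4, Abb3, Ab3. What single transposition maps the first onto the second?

up a diminished fourth

From F4 to Bbb4 is 4 letter names — a fourth of some quality.
F4 to Bbb4 is 4 semitones, which makes it a diminished fourth; the second version is higher, so the direction is up.
Checking another pair — E3 → Ab3 — gives the same interval.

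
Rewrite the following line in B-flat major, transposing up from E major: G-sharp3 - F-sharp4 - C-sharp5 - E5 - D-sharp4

D4 C5 G5 Bb5 A4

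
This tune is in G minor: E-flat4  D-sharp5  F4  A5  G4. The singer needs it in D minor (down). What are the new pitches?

From G down to D is a perfect fourth; apply that to each pitch.
Eb4 → Bb3
D#5 → A#4
F4 → C4
A5 → E5
G4 → D4

Bb3 A#4 C4 E5 D4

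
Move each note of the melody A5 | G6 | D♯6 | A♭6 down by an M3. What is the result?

A5: a third down reaches F, and 4 semitones makes it F5.
A major third down from G6 gives Eb6.
A major third down from D#6 gives B5.
A major third down from Ab6 gives Fb6.

F5 Eb6 B5 Fb6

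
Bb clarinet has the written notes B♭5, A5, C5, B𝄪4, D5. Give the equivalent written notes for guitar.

First find concert pitch: the Bb clarinet sounds a major second below written, so B♭5 A5 C5 B𝄪4 D5 sounds Ab5 G5 Bb4 A##4 C5.
Then write for guitar: it sounds a perfect octave below written, so the part must be a perfect octave above concert.
Ab5 → Ab6
G5 → G6
Bb4 → Bb5
A##4 → A##5
C5 → C6

Ab6 G6 Bb5 A##5 C6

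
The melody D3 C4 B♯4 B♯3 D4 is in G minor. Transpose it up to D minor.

From G up to D is a perfect fifth; apply that to each pitch.
D3 gives A3
C4 gives G4
B#4 gives F##5
B#3 gives F##4
D4 gives A4

A3 G4 F##5 F##4 A4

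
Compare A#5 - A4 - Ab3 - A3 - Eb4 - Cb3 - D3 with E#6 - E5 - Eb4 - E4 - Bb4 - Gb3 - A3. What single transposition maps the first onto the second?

up a perfect fifth

From A#5 to E#6 is 5 letter names — a fifth of some quality.
A#5 to E#6 is 7 semitones, which makes it a perfect fifth; the second version is higher, so the direction is up.
Checking another pair — D3 → A3 — gives the same interval.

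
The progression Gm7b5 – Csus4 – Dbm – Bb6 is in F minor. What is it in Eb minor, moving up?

F minor up to Eb minor is a minor seventh; each chord root moves by that interval while the quality stays the same.
Gm7b5: root G up a minor seventh → F, giving Fm7b5.
Csus4: root C up a minor seventh → Bb, giving Bbsus4.
Dbm: root Db up a minor seventh → Cb, giving Cbm.
Bb6: root Bb up a minor seventh → Ab, giving Ab6.

Fm7b5 Bbsus4 Cbm Ab6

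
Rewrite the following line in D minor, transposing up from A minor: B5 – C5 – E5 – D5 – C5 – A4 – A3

E6 F5 A5 G5 F5 D5 D4

From A up to D is a perfect fourth; apply that to each pitch.
B5 to E6
C5 to F5
E5 to A5
D5 to G5
C5 to F5
A4 to D5
A3 to D4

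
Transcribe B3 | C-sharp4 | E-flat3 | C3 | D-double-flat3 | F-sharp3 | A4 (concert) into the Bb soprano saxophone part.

Written C4 sounds as Bb3 on the Bb soprano saxophone, so concert pitches are written a major second up.
B3 gives C#4
C#4 gives D#4
Eb3 gives F3
C3 gives D3
Dbb3 gives Ebb3
F#3 gives G#3
A4 gives B4

C#4 D#4 F3 D3 Ebb3 G#3 B4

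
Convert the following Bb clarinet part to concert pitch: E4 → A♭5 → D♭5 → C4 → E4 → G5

The Bb clarinet sounds a major second below written, so transpose each written note down a major second.
E4 to D4
Ab5 to Gb5
Db5 to Cb5
C4 to Bb3
E4 to D4
G5 to F5

D4 Gb5 Cb5 Bb3 D4 F5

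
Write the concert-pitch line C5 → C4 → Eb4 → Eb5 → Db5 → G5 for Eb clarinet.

A4 A3 C4 C5 Bb4 E5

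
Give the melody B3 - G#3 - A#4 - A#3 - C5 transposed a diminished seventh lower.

B3 gives C##3
G#3 gives A##2
A#4 gives B##3
A#3 gives B##2
C5 gives D#4

C##3 A##2 B##3 B##2 D#4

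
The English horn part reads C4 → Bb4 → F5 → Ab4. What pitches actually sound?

The English horn sounds a perfect fifth below written, so transpose each written note down a perfect fifth.
C4 -> F3
Bb4 -> Eb4
F5 -> Bb4
Ab4 -> Db4

F3 Eb4 Bb4 Db4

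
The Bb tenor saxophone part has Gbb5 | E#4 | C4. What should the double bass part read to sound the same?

First find concert pitch: the Bb tenor saxophone sounds a major ninth below written, so Gbb5 E#4 C4 sounds Fbb4 D#3 Bb2.
Then write for double bass: it sounds a perfect octave below written, so the part must be a perfect octave above concert.
Fbb4 → Fbb5
D#3 → D#4
Bb2 → Bb3

Fbb5 D#4 Bb3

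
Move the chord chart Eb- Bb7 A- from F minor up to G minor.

F- C7 B-

F minor up to G minor is a major second; each chord root moves by that interval while the quality stays the same.
Eb-: root Eb up a major second → F, giving F-.
Bb7: root Bb up a major second → C, giving C7.
A-: root A up a major second → B, giving B-.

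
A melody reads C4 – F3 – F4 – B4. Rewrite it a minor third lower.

A3 D3 D4 G#4

A minor third down from C4 gives A3.
F3: a third down reaches D, and 3 semitones makes it D3.
A minor third down from F4 gives D4.
A minor third down from B4 gives G#4.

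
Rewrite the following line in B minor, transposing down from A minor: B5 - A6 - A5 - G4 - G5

C#5 B5 B4 A3 A4

From A down to B is a minor seventh; apply that to each pitch.
B5 gives C#5
A6 gives B5
A5 gives B4
G4 gives A3
G5 gives A4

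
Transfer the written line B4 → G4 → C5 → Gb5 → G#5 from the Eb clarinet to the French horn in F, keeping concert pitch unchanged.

First find concert pitch: the Eb clarinet sounds a minor third above written, so B4 G4 C5 Gb5 G#5 sounds D5 Bb4 Eb5 Bbb5 B5.
Then write for French horn in F: it sounds a perfect fifth below written, so the part must be a perfect fifth above concert.
D5 → A5
Bb4 → F5
Eb5 → Bb5
Bbb5 → Fb6
B5 → F#6

A5 F5 Bb5 Fb6 F#6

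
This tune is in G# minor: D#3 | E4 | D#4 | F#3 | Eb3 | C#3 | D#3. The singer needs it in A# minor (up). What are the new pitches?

E#3 F#4 E#4 G#3 F3 D#3 E#3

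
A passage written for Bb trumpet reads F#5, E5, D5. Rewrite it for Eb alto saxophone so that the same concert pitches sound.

C#6 B5 A5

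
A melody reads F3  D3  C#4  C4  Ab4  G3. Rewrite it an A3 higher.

A#3 F##3 E##4 E#4 C#5 B#3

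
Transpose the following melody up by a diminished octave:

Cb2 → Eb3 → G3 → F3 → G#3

Cb2 to Cbb3
Eb3 to Ebb4
G3 to Gb4
F3 to Fb4
G#3 to G4

Cbb3 Ebb4 Gb4 Fb4 G4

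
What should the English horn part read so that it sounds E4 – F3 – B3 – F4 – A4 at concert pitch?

The English horn sounds a perfect fifth below written, so the written part must be a perfect fifth above concert — transpose each note up.
E4 gives B4
F3 gives C4
B3 gives F#4
F4 gives C5
A4 gives E5

B4 C4 F#4 C5 E5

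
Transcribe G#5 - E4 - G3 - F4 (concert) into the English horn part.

Written C4 sounds as F3 on the English horn, so concert pitches are written a perfect fifth up.
G#5 -> D#6
E4 -> B4
G3 -> D4
F4 -> C5

D#6 B4 D4 C5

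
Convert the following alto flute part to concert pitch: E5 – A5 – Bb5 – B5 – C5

B4 E5 F5 F#5 G4

Written C4 on the alto flute sounds as G3, a perfect fourth lower; apply that shift to every note.
E5 gives B4
A5 gives E5
Bb5 gives F5
B5 gives F#5
C5 gives G4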